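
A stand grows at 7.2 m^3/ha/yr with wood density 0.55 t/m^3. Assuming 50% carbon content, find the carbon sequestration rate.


C = 7.2 * 0.55 * 0.5 = 1.98 t C/ha/yr

1.98 t C/ha/yr


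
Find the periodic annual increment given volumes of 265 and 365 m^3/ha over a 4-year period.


PAI = (V2 - V1) / period = (365 - 265) / 4 = 100 / 4 = 25.00 m^3/ha/yr

25.00 m^3/ha/yr


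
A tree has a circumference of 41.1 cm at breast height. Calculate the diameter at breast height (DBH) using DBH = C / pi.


DBH = C / pi = 41.1 / 3.141593 = 13.0825 ≈ 13.08 cm

13.08 cm


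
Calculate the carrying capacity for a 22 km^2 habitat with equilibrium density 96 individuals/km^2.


K = 96 * 22 = 2112 individuals

2112 individuals


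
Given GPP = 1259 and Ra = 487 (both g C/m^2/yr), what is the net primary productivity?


NPP = GPP - Ra = 1259 - 487 = 772 g C/m^2/yr

772 g C/m^2/yr


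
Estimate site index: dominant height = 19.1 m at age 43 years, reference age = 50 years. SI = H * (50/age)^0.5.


50/43 = 1.16279
(1.16279)^0.5 = 1.07833
SI = 19.1 * 1.07833 = 20.5961 ≈ 20.6 m

20.6 m


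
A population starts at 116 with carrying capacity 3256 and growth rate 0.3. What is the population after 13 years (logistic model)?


(K - N0)/N0 = (3256 - 116)/116 = 3140/116 = 27.0690
r*t = 0.3 * 13 = 3.9; exp(-3.9) = 0.0202419
27.0690 * 0.0202419 = 0.547928
1 + 0.547928 = 1.54793
N = 3256 / 1.54793 = 2103.45 ≈ 2103

2103


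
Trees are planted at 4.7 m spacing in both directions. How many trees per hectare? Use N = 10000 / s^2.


N = 10000 / 4.7^2 = 10000 / 22.09 = 452.694 ≈ 453 trees/ha

453 trees/ha


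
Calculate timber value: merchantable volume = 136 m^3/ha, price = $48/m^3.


Value = 136 * 48 = $6528/ha

$6528/ha


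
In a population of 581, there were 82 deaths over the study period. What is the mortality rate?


Mortality rate = 82 / 581 = 0.141136 ≈ 0.1411

0.1411


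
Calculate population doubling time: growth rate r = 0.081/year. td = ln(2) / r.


td = ln(2) / 0.081 = 0.693147 / 0.081 = 8.55737 ≈ 8.6 years

8.6 years


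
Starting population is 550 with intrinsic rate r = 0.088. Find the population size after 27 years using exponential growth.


r*t = 0.088 * 27 = 2.376
exp(2.376) = 10.7618
N = 550 * 10.7618 = 5918.99 ≈ 5919

5919


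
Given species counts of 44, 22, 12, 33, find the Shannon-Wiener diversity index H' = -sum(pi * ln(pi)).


Total N = 44 + 22 + 12 + 33 = 111
Per-species terms:
  p = 44/111 = 0.396396; ln(p) = -0.925342; p*ln(p) = 0.396396 * (-0.925342) = -0.366802
  p = 22/111 = 0.198198; ln(p) = -1.618489; p*ln(p) = 0.198198 * (-1.618489) = -0.320781
  p = 12/111 = 0.108108; ln(p) = -2.224625; p*ln(p) = 0.108108 * (-2.224625) = -0.240500
  p = 33/111 = 0.297297; ln(p) = -1.213024; p*ln(p) = 0.297297 * (-1.213024) = -0.360628
sum(p*ln(p)) = (-0.366802) + (-0.320781) + (-0.240500) + (-0.360628) = -1.288711
H' = -(-1.288711) = 1.288711 ≈ 1.2887

1.2887


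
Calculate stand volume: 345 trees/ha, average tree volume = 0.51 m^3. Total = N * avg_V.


V_stand = 345 * 0.51 = 175.95 ≈ 176.0 m^3/ha

176.0 m^3/ha


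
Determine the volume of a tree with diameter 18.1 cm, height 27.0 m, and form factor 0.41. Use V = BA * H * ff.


(D/200)^2 = (18.1/200)^2 = 0.0905^2 = 0.00819025
BA = 3.141593 * 0.00819025 = 0.0257304 m^2
V = 0.0257304 * 27.0 * 0.41 = 0.284836 ≈ 0.285 m^3

0.285 m^3


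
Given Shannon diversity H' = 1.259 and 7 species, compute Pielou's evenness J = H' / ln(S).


ln(7) = 1.94591
J = H' / ln(S) = 1.259 / 1.94591 = 0.646998 ≈ 0.6470

0.6470


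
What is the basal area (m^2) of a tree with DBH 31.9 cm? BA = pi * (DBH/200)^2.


D/200 = 31.9/200 = 0.1595 m
(D/200)^2 = 0.1595^2 = 0.02544025
BA = 3.141593 * 0.02544025 = 0.0799229 ≈ 0.0799 m^2

0.0799 m^2


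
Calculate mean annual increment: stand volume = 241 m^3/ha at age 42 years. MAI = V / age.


MAI = 241 / 42 = 5.7381 ≈ 5.74 m^3/ha/yr

5.74 m^3/ha/yr


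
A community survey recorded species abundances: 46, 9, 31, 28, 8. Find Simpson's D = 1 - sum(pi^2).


Total N = 46 + 9 + 31 + 28 + 8 = 122
Per-species terms:
  p = 46/122 = 0.377049; p^2 = 0.377049^2 = 0.142166
  p = 9/122 = 0.073770; p^2 = 0.073770^2 = 0.005442
  p = 31/122 = 0.254098; p^2 = 0.254098^2 = 0.064566
  p = 28/122 = 0.229508; p^2 = 0.229508^2 = 0.052674
  p = 8/122 = 0.065574; p^2 = 0.065574^2 = 0.004300
sum(p^2) = 0.142166 + 0.005442 + 0.064566 + 0.052674 + 0.004300 = 0.269148
D = 1 - 0.269148 = 0.730852 ≈ 0.7309

0.7309


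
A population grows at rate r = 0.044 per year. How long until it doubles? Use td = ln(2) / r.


td = ln(2) / 0.044 = 0.693147 / 0.044 = 15.7533 ≈ 15.8 years

15.8 years


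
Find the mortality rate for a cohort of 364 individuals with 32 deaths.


Mortality rate = 32 / 364 = 0.087912 ≈ 0.0879

0.0879


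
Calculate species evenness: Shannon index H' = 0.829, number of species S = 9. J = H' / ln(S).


ln(9) = 2.19722
J = H' / ln(S) = 0.829 / 2.19722 = 0.377295 ≈ 0.3773

0.3773


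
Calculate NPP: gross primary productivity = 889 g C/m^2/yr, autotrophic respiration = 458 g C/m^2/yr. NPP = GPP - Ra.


NPP = GPP - Ra = 889 - 458 = 431 g C/m^2/yr

431 g C/m^2/yr


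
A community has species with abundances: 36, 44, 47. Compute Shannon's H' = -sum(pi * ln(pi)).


Total N = 36 + 44 + 47 = 127
Per-species terms:
  p = 36/127 = 0.283465; ln(p) = -1.260667; p*ln(p) = 0.283465 * (-1.260667) = -0.357355
  p = 44/127 = 0.346457; ln(p) = -1.059997; p*ln(p) = 0.346457 * (-1.059997) = -0.367243
  p = 47/127 = 0.370079; ln(p) = -0.994039; p*ln(p) = 0.370079 * (-0.994039) = -0.367873
sum(p*ln(p)) = (-0.357355) + (-0.367243) + (-0.367873) = -1.092471
H' = -(-1.092471) = 1.092471 ≈ 1.0925

1.0925


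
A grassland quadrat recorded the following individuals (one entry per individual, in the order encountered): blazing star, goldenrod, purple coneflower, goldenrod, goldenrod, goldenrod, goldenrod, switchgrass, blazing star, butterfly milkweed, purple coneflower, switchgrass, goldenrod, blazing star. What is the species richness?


Total individuals logged = 14
Distinct species (count of individuals): blazing star (3), goldenrod (6), purple coneflower (2), switchgrass (2), butterfly milkweed (1)
Species richness = number of distinct species = 5

5


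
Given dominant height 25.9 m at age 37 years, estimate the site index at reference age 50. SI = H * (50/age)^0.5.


50/37 = 1.35135
(1.35135)^0.5 = 1.16248
SI = 25.9 * 1.16248 = 30.1082 ≈ 30.1 m

30.1 m


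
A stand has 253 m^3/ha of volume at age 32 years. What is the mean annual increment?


MAI = 253 / 32 = 7.9063 ≈ 7.91 m^3/ha/yr

7.91 m^3/ha/yr


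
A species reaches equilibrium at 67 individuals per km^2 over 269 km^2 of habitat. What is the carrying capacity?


K = 67 * 269 = 18023 individuals

18023 individuals


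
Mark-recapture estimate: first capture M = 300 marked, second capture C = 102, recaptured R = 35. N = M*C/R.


N = M * C / R = 300 * 102 / 35 = 30600 / 35 = 874.29 ≈ 874

874 individuals


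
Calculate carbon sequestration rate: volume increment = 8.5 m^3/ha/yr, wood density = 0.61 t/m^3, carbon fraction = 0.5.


C = 8.5 * 0.61 * 0.5 = 2.5925 ≈ 2.59 t C/ha/yr

2.59 t C/ha/yr


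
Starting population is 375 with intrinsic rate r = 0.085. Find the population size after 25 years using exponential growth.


r*t = 0.085 * 25 = 2.125
exp(2.125) = 8.37290
N = 375 * 8.37290 = 3139.84 ≈ 3140

3140


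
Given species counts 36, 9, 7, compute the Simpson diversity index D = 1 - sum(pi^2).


Total N = 36 + 9 + 7 = 52
Per-species terms:
  p = 36/52 = 0.692308; p^2 = 0.692308^2 = 0.479290
  p = 9/52 = 0.173077; p^2 = 0.173077^2 = 0.029956
  p = 7/52 = 0.134615; p^2 = 0.134615^2 = 0.018121
sum(p^2) = 0.479290 + 0.029956 + 0.018121 = 0.527367
D = 1 - 0.527367 = 0.472633 ≈ 0.4726

0.4726


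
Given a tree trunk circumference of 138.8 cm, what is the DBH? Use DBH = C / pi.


DBH = C / pi = 138.8 / 3.141593 = 44.1814 ≈ 44.18 cm

44.18 cm


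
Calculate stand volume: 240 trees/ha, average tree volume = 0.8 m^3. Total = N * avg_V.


V_stand = 240 * 0.8 = 192.0 m^3/ha

192.0 m^3/ha


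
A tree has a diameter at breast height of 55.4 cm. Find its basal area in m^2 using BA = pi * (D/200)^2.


D/200 = 55.4/200 = 0.277 m
(D/200)^2 = 0.277^2 = 0.076729
BA = 3.141593 * 0.076729 = 0.241051 ≈ 0.2411 m^2

0.2411 m^2


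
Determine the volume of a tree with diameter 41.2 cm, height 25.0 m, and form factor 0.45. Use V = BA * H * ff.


(D/200)^2 = (41.2/200)^2 = 0.206^2 = 0.042436
BA = 3.141593 * 0.042436 = 0.133317 m^2
V = 0.133317 * 25.0 * 0.45 = 1.49982 ≈ 1.500 m^3

1.500 m^3


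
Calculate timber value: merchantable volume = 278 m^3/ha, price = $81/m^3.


Value = 278 * 81 = $22518/ha

$22518/ha


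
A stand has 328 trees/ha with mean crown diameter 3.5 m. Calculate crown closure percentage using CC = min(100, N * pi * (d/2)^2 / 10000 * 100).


(d/2)^2 = (3.5/2)^2 = 1.75^2 = 3.0625
Crown area = 3.141593 * 3.0625 = 9.62113 m^2
N * area / 10000 * 100 = 328 * 9.62113 / 10000 * 100 = 31.5573
CC = min(100, 31.5573) = 31.5573 ≈ 31.6%

31.6%


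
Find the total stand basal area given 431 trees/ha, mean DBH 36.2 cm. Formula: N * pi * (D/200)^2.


(D/200)^2 = (36.2/200)^2 = 0.181^2 = 0.032761
Individual BA = 3.141593 * 0.032761 = 0.102922 m^2
Stand BA = 431 * 0.102922 = 44.3594 ≈ 44.36 m^2/ha

44.36 m^2/ha


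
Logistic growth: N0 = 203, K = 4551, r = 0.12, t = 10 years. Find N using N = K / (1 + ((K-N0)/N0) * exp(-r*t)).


(K - N0)/N0 = (4551 - 203)/203 = 4348/203 = 21.4187
r*t = 0.12 * 10 = 1.2; exp(-1.2) = 0.301194
21.4187 * 0.301194 = 6.45118
1 + 6.45118 = 7.45118
N = 4551 / 7.45118 = 610.776 ≈ 611

611


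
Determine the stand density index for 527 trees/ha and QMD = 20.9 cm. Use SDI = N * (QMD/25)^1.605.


QMD/25 = 20.9/25 = 0.836
(0.836)^1.605 = exp(1.605 * ln(0.836)) = exp(1.605 * (-0.179127)) = exp(-0.287499) = 0.750137
SDI = 527 * 0.750137 = 395.322 ≈ 395

395


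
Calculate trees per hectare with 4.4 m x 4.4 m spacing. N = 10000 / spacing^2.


N = 10000 / 4.4^2 = 10000 / 19.36 = 516.529 ≈ 517 trees/ha

517 trees/ha


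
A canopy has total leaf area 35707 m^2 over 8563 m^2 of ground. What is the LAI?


LAI = 35707 / 8563 = 4.1699 ≈ 4.17

4.17


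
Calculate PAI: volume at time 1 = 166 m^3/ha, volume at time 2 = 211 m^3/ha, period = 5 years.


PAI = (V2 - V1) / period = (211 - 166) / 5 = 45 / 5 = 9.00 m^3/ha/yr

9.00 m^3/ha/yr


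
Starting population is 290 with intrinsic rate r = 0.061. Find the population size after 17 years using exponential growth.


r*t = 0.061 * 17 = 1.037
exp(1.037) = 2.82074
N = 290 * 2.82074 = 818.015 ≈ 818

818


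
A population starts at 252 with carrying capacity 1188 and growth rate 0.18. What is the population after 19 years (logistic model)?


(K - N0)/N0 = (1188 - 252)/252 = 936/252 = 3.71429
r*t = 0.18 * 19 = 3.42; exp(-3.42) = 0.0327124
3.71429 * 0.0327124 = 0.121503
1 + 0.121503 = 1.12150
N = 1188 / 1.12150 = 1059.30 ≈ 1059

1059


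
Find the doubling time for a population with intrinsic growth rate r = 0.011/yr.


td = ln(2) / 0.011 = 0.693147 / 0.011 = 63.0134 ≈ 63.0 years

63.0 years


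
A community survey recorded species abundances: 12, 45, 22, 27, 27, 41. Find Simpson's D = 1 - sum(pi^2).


Total N = 12 + 45 + 22 + 27 + 27 + 41 = 174
Per-species terms:
  p = 12/174 = 0.068966; p^2 = 0.068966^2 = 0.004756
  p = 45/174 = 0.258621; p^2 = 0.258621^2 = 0.066885
  p = 22/174 = 0.126437; p^2 = 0.126437^2 = 0.015986
  p = 27/174 = 0.155172; p^2 = 0.155172^2 = 0.024078
  p = 27/174 = 0.155172; p^2 = 0.155172^2 = 0.024078
  p = 41/174 = 0.235632; p^2 = 0.235632^2 = 0.055522
sum(p^2) = 0.004756 + 0.066885 + 0.015986 + 0.024078 + 0.024078 + 0.055522 = 0.191305
D = 1 - 0.191305 = 0.808695 ≈ 0.8087

0.8087


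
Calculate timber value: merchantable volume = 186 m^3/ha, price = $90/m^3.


Value = 186 * 90 = $16740/ha

$16740/ha


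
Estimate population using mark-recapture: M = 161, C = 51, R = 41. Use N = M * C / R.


N = M * C / R = 161 * 51 / 41 = 8211 / 41 = 200.27 ≈ 200

200 individuals


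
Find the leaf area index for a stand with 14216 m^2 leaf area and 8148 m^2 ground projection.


LAI = 14216 / 8148 = 1.7447 ≈ 1.74

1.74


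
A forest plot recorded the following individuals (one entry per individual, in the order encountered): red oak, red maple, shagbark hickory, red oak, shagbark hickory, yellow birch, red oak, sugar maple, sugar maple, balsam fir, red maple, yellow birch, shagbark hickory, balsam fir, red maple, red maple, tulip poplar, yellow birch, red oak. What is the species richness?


Total individuals logged = 19
Distinct species (count of individuals): red oak (4), red maple (4), shagbark hickory (3), yellow birch (3), sugar maple (2), balsam fir (2), tulip poplar (1)
Species richness = number of distinct species = 7

7


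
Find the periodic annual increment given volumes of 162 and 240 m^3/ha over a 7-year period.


PAI = (V2 - V1) / period = (240 - 162) / 7 = 78 / 7 = 11.1429 ≈ 11.14 m^3/ha/yr

11.14 m^3/ha/yr


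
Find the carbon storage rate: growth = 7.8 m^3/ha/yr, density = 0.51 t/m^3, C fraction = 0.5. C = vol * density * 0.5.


C = 7.8 * 0.51 * 0.5 = 1.989 ≈ 1.99 t C/ha/yr

1.99 t C/ha/yr


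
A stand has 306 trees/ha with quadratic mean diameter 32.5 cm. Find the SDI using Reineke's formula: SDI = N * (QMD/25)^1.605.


QMD/25 = 32.5/25 = 1.3
(1.3)^1.605 = exp(1.605 * ln(1.3)) = exp(1.605 * 0.262364) = exp(0.421094) = 1.52363
SDI = 306 * 1.52363 = 466.231 ≈ 466

466


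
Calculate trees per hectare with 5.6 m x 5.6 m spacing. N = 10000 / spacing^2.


N = 10000 / 5.6^2 = 10000 / 31.36 = 318.878 ≈ 319 trees/ha

319 trees/ha


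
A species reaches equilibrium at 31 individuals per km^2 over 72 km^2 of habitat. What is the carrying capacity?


K = 31 * 72 = 2232 individuals

2232 individuals


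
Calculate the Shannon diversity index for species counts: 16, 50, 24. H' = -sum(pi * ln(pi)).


Total N = 16 + 50 + 24 = 90
Per-species terms:
  p = 16/90 = 0.177778; ln(p) = -1.727220; p*ln(p) = 0.177778 * (-1.727220) = -0.307062
  p = 50/90 = 0.555556; ln(p) = -0.587786; p*ln(p) = 0.555556 * (-0.587786) = -0.326548
  p = 24/90 = 0.266667; ln(p) = -1.321755; p*ln(p) = 0.266667 * (-1.321755) = -0.352468
sum(p*ln(p)) = (-0.307062) + (-0.326548) + (-0.352468) = -0.986078
H' = -(-0.986078) = 0.986078 ≈ 0.9861

0.9861


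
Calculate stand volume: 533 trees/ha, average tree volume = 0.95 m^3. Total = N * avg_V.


V_stand = 533 * 0.95 = 506.35 ≈ 506.4 m^3/ha

506.4 m^3/ha


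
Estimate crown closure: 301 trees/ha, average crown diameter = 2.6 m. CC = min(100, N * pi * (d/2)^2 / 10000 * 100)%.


(d/2)^2 = (2.6/2)^2 = 1.3^2 = 1.69
Crown area = 3.141593 * 1.69 = 5.30929 m^2
N * area / 10000 * 100 = 301 * 5.30929 / 10000 * 100 = 15.9810
CC = min(100, 15.9810) = 15.9810 ≈ 16.0%

16.0%


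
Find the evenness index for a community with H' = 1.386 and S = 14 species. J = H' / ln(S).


ln(14) = 2.63906
J = H' / ln(S) = 1.386 / 2.63906 = 0.525187 ≈ 0.5252

0.5252


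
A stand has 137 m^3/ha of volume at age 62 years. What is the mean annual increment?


MAI = 137 / 62 = 2.2097 ≈ 2.21 m^3/ha/yr

2.21 m^3/ha/yr


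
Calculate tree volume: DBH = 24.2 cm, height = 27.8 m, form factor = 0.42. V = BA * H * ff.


(D/200)^2 = (24.2/200)^2 = 0.121^2 = 0.014641
BA = 3.141593 * 0.014641 = 0.0459961 m^2
V = 0.0459961 * 27.8 * 0.42 = 0.537050 ≈ 0.537 m^3

0.537 m^3


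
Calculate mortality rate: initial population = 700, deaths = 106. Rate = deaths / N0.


Mortality rate = 106 / 700 = 0.151429 ≈ 0.1514

0.1514


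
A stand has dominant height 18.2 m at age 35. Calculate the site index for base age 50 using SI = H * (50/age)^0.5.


50/35 = 1.42857
(1.42857)^0.5 = 1.19523
SI = 18.2 * 1.19523 = 21.7532 ≈ 21.8 m

21.8 m


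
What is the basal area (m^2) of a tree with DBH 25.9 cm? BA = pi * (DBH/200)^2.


D/200 = 25.9/200 = 0.1295 m
(D/200)^2 = 0.1295^2 = 0.01677025
BA = 3.141593 * 0.01677025 = 0.0526853 ≈ 0.0527 m^2

0.0527 m^2


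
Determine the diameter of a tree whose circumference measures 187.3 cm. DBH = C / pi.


DBH = C / pi = 187.3 / 3.141593 = 59.6194 ≈ 59.62 cm

59.62 cm


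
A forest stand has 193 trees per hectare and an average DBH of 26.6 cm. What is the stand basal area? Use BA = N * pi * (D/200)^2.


(D/200)^2 = (26.6/200)^2 = 0.133^2 = 0.017689
Individual BA = 3.141593 * 0.017689 = 0.0555716 m^2
Stand BA = 193 * 0.0555716 = 10.7253 ≈ 10.73 m^2/ha

10.73 m^2/ha


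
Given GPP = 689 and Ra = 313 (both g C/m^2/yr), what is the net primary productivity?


NPP = GPP - Ra = 689 - 313 = 376 g C/m^2/yr

376 g C/m^2/yr


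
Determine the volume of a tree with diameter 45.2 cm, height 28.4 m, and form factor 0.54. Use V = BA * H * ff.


(D/200)^2 = (45.2/200)^2 = 0.226^2 = 0.051076
BA = 3.141593 * 0.051076 = 0.160460 m^2
V = 0.160460 * 28.4 * 0.54 = 2.46081 ≈ 2.461 m^3

2.461 m^3


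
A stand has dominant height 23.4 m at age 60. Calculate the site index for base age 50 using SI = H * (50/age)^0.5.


50/60 = 0.833333
(0.833333)^0.5 = 0.912871
SI = 23.4 * 0.912871 = 21.3612 ≈ 21.4 m

21.4 m


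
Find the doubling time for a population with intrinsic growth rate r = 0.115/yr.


td = ln(2) / 0.115 = 0.693147 / 0.115 = 6.02737 ≈ 6.0 years

6.0 years


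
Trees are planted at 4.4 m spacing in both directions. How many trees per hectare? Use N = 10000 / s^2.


N = 10000 / 4.4^2 = 10000 / 19.36 = 516.529 ≈ 517 trees/ha

517 trees/ha


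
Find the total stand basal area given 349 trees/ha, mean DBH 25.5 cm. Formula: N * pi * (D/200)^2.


(D/200)^2 = (25.5/200)^2 = 0.1275^2 = 0.01625625
Individual BA = 3.141593 * 0.01625625 = 0.0510705 m^2
Stand BA = 349 * 0.0510705 = 17.8236 ≈ 17.82 m^2/ha

17.82 m^2/ha


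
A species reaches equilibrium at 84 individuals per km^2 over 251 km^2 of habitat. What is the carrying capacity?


K = 84 * 251 = 21084 individuals

21084 individuals


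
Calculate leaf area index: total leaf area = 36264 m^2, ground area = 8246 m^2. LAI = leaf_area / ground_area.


LAI = 36264 / 8246 = 4.3978 ≈ 4.40

4.40


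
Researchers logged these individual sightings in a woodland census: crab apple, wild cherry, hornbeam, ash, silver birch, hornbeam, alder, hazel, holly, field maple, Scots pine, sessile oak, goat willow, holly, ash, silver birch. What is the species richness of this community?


Total individuals logged = 16
Distinct species (count of individuals): crab apple (1), wild cherry (1), hornbeam (2), ash (2), silver birch (2), alder (1), hazel (1), holly (2), field maple (1), Scots pine (1), sessile oak (1), goat willow (1)
Species richness = number of distinct species = 12

12


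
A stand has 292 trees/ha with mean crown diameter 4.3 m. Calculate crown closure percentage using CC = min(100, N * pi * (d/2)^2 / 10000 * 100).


(d/2)^2 = (4.3/2)^2 = 2.15^2 = 4.6225
Crown area = 3.141593 * 4.6225 = 14.5220 m^2
N * area / 10000 * 100 = 292 * 14.5220 / 10000 * 100 = 42.4042
CC = min(100, 42.4042) = 42.4042 ≈ 42.4%

42.4%


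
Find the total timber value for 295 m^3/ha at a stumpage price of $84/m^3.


Value = 295 * 84 = $24780/ha

$24780/ha


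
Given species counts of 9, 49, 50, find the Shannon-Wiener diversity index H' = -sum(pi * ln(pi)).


Total N = 9 + 49 + 50 = 108
Per-species terms:
  p = 9/108 = 0.083333; ln(p) = -2.484911; p*ln(p) = 0.083333 * (-2.484911) = -0.207075
  p = 49/108 = 0.453704; ln(p) = -0.790310; p*ln(p) = 0.453704 * (-0.790310) = -0.358567
  p = 50/108 = 0.462963; ln(p) = -0.770108; p*ln(p) = 0.462963 * (-0.770108) = -0.356532
sum(p*ln(p)) = (-0.207075) + (-0.358567) + (-0.356532) = -0.922174
H' = -(-0.922174) = 0.922174 ≈ 0.9222

0.9222


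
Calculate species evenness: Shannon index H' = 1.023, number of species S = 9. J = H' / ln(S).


ln(9) = 2.19722
J = H' / ln(S) = 1.023 / 2.19722 = 0.465588 ≈ 0.4656

0.4656


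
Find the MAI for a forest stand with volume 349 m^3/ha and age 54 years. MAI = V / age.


MAI = 349 / 54 = 6.4630 ≈ 6.46 m^3/ha/yr

6.46 m^3/ha/yr


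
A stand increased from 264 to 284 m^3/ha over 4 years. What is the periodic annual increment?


PAI = (V2 - V1) / period = (284 - 264) / 4 = 20 / 4 = 5.00 m^3/ha/yr

5.00 m^3/ha/yr


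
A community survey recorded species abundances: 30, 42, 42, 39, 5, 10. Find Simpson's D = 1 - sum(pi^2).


Total N = 30 + 42 + 42 + 39 + 5 + 10 = 168
Per-species terms:
  p = 30/168 = 0.178571; p^2 = 0.178571^2 = 0.031888
  p = 42/168 = 0.250000; p^2 = 0.250000^2 = 0.062500
  p = 42/168 = 0.250000; p^2 = 0.250000^2 = 0.062500
  p = 39/168 = 0.232143; p^2 = 0.232143^2 = 0.053890
  p = 5/168 = 0.029762; p^2 = 0.029762^2 = 0.000886
  p = 10/168 = 0.059524; p^2 = 0.059524^2 = 0.003543
sum(p^2) = 0.031888 + 0.062500 + 0.062500 + 0.053890 + 0.000886 + 0.003543 = 0.215207
D = 1 - 0.215207 = 0.784793 ≈ 0.7848

0.7848


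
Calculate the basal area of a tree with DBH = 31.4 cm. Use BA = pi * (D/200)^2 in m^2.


D/200 = 31.4/200 = 0.157 m
(D/200)^2 = 0.157^2 = 0.024649
BA = 3.141593 * 0.024649 = 0.0774371 ≈ 0.0774 m^2

0.0774 m^2


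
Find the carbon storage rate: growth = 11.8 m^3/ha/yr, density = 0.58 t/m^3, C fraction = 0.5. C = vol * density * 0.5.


C = 11.8 * 0.58 * 0.5 = 3.422 ≈ 3.42 t C/ha/yr

3.42 t C/ha/yr


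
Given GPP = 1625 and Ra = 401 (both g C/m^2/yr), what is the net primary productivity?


NPP = GPP - Ra = 1625 - 401 = 1224 g C/m^2/yr

1224 g C/m^2/yr


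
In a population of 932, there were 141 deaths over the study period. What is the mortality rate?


Mortality rate = 141 / 932 = 0.151288 ≈ 0.1513

0.1513


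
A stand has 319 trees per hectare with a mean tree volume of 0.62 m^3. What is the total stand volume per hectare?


V_stand = 319 * 0.62 = 197.78 ≈ 197.8 m^3/ha

197.8 m^3/ha


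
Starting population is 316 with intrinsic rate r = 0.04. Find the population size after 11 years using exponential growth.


r*t = 0.04 * 11 = 0.44
exp(0.44) = 1.55271
N = 316 * 1.55271 = 490.656 ≈ 491

491


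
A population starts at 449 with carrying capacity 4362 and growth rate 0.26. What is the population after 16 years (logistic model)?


(K - N0)/N0 = (4362 - 449)/449 = 3913/449 = 8.71492
r*t = 0.26 * 16 = 4.16; exp(-4.16) = 0.0156076
8.71492 * 0.0156076 = 0.136019
1 + 0.136019 = 1.13602
N = 4362 / 1.13602 = 3839.72 ≈ 3840

3840


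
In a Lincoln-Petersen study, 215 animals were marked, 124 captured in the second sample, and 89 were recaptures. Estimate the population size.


N = M * C / R = 215 * 124 / 89 = 26660 / 89 = 299.55 ≈ 300

300 individuals


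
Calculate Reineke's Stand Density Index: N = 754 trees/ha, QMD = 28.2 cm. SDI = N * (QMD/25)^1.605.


QMD/25 = 28.2/25 = 1.128
(1.128)^1.605 = exp(1.605 * ln(1.128)) = exp(1.605 * 0.120446) = exp(0.193316) = 1.21327
SDI = 754 * 1.21327 = 914.806 ≈ 915

915


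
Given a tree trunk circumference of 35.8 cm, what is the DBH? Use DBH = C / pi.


DBH = C / pi = 35.8 / 3.141593 = 11.3955 ≈ 11.40 cm

11.40 cm


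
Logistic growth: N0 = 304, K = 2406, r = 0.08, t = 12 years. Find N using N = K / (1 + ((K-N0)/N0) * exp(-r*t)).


(K - N0)/N0 = (2406 - 304)/304 = 2102/304 = 6.91447
r*t = 0.08 * 12 = 0.96; exp(-0.96) = 0.382893
6.91447 * 0.382893 = 2.64750
1 + 2.64750 = 3.64750
N = 2406 / 3.64750 = 659.630 ≈ 660

660


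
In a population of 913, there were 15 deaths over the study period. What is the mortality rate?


Mortality rate = 15 / 913 = 0.016429 ≈ 0.0164

0.0164


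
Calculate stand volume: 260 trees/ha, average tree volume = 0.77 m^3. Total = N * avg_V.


V_stand = 260 * 0.77 = 200.2 m^3/ha

200.2 m^3/ha


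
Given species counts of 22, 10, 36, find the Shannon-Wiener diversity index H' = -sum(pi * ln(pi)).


Total N = 22 + 10 + 36 = 68
Per-species terms:
  p = 22/68 = 0.323529; ln(p) = -1.128467; p*ln(p) = 0.323529 * (-1.128467) = -0.365092
  p = 10/68 = 0.147059; ln(p) = -1.916921; p*ln(p) = 0.147059 * (-1.916921) = -0.281900
  p = 36/68 = 0.529412; ln(p) = -0.635988; p*ln(p) = 0.529412 * (-0.635988) = -0.336700
sum(p*ln(p)) = (-0.365092) + (-0.281900) + (-0.336700) = -0.983692
H' = -(-0.983692) = 0.983692 ≈ 0.9837

0.9837


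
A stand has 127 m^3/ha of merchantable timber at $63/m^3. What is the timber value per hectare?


Value = 127 * 63 = $8001/ha

$8001/ha


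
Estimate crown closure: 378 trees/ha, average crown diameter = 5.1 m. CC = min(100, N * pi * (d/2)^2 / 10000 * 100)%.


(d/2)^2 = (5.1/2)^2 = 2.55^2 = 6.5025
Crown area = 3.141593 * 6.5025 = 20.4282 m^2
N * area / 10000 * 100 = 378 * 20.4282 / 10000 * 100 = 77.2186
CC = min(100, 77.2186) = 77.2186 ≈ 77.2%

77.2%


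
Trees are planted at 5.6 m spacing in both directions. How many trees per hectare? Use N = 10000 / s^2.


N = 10000 / 5.6^2 = 10000 / 31.36 = 318.878 ≈ 319 trees/ha

319 trees/ha


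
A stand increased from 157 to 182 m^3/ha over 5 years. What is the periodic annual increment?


PAI = (V2 - V1) / period = (182 - 157) / 5 = 25 / 5 = 5.00 m^3/ha/yr

5.00 m^3/ha/yr


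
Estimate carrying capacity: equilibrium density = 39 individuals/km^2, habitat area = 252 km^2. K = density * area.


K = 39 * 252 = 9828 individuals

9828 individuals


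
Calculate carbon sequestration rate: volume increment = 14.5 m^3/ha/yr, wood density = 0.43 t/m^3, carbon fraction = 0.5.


C = 14.5 * 0.43 * 0.5 = 3.1175 ≈ 3.12 t C/ha/yr

3.12 t C/ha/yr


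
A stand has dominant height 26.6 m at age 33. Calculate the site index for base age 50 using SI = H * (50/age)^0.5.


50/33 = 1.51515
(1.51515)^0.5 = 1.23091
SI = 26.6 * 1.23091 = 32.7422 ≈ 32.7 m

32.7 m


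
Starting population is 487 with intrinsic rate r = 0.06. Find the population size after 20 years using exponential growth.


r*t = 0.06 * 20 = 1.2
exp(1.2) = 3.32012
N = 487 * 3.32012 = 1616.90 ≈ 1617

1617


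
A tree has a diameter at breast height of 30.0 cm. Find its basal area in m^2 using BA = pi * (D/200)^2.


D/200 = 30.0/200 = 0.15 m
(D/200)^2 = 0.15^2 = 0.0225
BA = 3.141593 * 0.0225 = 0.0706858 ≈ 0.0707 m^2

0.0707 m^2


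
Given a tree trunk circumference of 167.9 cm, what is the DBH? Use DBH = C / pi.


DBH = C / pi = 167.9 / 3.141593 = 53.4442 ≈ 53.44 cm

53.44 cm


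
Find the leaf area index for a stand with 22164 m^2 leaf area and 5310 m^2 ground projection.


LAI = 22164 / 5310 = 4.1740 ≈ 4.17

4.17


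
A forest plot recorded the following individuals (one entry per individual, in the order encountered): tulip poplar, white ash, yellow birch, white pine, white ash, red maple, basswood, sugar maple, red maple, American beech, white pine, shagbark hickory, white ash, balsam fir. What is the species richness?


Total individuals logged = 14
Distinct species (count of individuals): tulip poplar (1), white ash (3), yellow birch (1), white pine (2), red maple (2), basswood (1), sugar maple (1), American beech (1), shagbark hickory (1), balsam fir (1)
Species richness = number of distinct species = 10

10


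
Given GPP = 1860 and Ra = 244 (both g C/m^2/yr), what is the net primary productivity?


NPP = GPP - Ra = 1860 - 244 = 1616 g C/m^2/yr

1616 g C/m^2/yr


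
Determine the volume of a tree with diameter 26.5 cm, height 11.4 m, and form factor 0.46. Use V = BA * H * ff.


(D/200)^2 = (26.5/200)^2 = 0.1325^2 = 0.01755625
BA = 3.141593 * 0.01755625 = 0.0551546 m^2
V = 0.0551546 * 11.4 * 0.46 = 0.289231 ≈ 0.289 m^3

0.289 m^3


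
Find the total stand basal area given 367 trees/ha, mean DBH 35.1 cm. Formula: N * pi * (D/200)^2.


(D/200)^2 = (35.1/200)^2 = 0.1755^2 = 0.03080025
Individual BA = 3.141593 * 0.03080025 = 0.0967618 m^2
Stand BA = 367 * 0.0967618 = 35.5116 ≈ 35.51 m^2/ha

35.51 m^2/ha


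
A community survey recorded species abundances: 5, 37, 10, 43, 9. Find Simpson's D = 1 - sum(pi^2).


Total N = 5 + 37 + 10 + 43 + 9 = 104
Per-species terms:
  p = 5/104 = 0.048077; p^2 = 0.048077^2 = 0.002311
  p = 37/104 = 0.355769; p^2 = 0.355769^2 = 0.126572
  p = 10/104 = 0.096154; p^2 = 0.096154^2 = 0.009246
  p = 43/104 = 0.413462; p^2 = 0.413462^2 = 0.170951
  p = 9/104 = 0.086538; p^2 = 0.086538^2 = 0.007489
sum(p^2) = 0.002311 + 0.126572 + 0.009246 + 0.170951 + 0.007489 = 0.316569
D = 1 - 0.316569 = 0.683431 ≈ 0.6834

0.6834


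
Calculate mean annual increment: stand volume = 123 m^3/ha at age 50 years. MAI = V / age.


MAI = 123 / 50 = 2.46 m^3/ha/yr

2.46 m^3/ha/yr


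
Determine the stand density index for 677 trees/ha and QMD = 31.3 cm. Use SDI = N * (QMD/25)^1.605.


QMD/25 = 31.3/25 = 1.252
(1.252)^1.605 = exp(1.605 * ln(1.252)) = exp(1.605 * 0.224742) = exp(0.360711) = 1.43435
SDI = 677 * 1.43435 = 971.055 ≈ 971

971


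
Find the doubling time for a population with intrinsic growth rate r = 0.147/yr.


td = ln(2) / 0.147 = 0.693147 / 0.147 = 4.71529 ≈ 4.7 years

4.7 years


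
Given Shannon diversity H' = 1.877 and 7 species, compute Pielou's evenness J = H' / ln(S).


ln(7) = 1.94591
J = H' / ln(S) = 1.877 / 1.94591 = 0.964587 ≈ 0.9646

0.9646


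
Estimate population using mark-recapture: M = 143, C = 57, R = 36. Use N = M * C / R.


N = M * C / R = 143 * 57 / 36 = 8151 / 36 = 226.42 ≈ 226

226 individuals


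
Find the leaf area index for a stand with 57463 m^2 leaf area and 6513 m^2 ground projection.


LAI = 57463 / 6513 = 8.8228 ≈ 8.82

8.82


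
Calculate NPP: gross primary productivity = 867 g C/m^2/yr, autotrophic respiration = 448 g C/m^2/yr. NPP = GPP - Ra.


NPP = GPP - Ra = 867 - 448 = 419 g C/m^2/yr

419 g C/m^2/yr


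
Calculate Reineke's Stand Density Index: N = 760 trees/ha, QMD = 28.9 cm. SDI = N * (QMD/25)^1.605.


QMD/25 = 28.9/25 = 1.156
(1.156)^1.605 = exp(1.605 * ln(1.156)) = exp(1.605 * 0.144966) = exp(0.232670) = 1.26196
SDI = 760 * 1.26196 = 959.090 ≈ 959

959


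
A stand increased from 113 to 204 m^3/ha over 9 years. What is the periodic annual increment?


PAI = (V2 - V1) / period = (204 - 113) / 9 = 91 / 9 = 10.1111 ≈ 10.11 m^3/ha/yr

10.11 m^3/ha/yr


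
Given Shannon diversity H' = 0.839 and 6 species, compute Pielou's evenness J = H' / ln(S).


ln(6) = 1.79176
J = H' / ln(S) = 0.839 / 1.79176 = 0.468255 ≈ 0.4683

0.4683


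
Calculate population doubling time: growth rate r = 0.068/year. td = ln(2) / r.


td = ln(2) / 0.068 = 0.693147 / 0.068 = 10.1933 ≈ 10.2 years

10.2 years


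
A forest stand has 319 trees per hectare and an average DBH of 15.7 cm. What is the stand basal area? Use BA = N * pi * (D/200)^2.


(D/200)^2 = (15.7/200)^2 = 0.0785^2 = 0.00616225
Individual BA = 3.141593 * 0.00616225 = 0.0193593 m^2
Stand BA = 319 * 0.0193593 = 6.17562 ≈ 6.18 m^2/ha

6.18 m^2/ha


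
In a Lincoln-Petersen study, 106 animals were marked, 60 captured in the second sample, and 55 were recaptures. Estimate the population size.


N = M * C / R = 106 * 60 / 55 = 6360 / 55 = 115.64 ≈ 116

116 individuals


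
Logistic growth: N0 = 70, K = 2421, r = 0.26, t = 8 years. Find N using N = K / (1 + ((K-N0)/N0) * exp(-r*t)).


(K - N0)/N0 = (2421 - 70)/70 = 2351/70 = 33.5857
r*t = 0.26 * 8 = 2.08; exp(-2.08) = 0.124930
33.5857 * 0.124930 = 4.19586
1 + 4.19586 = 5.19586
N = 2421 / 5.19586 = 465.948 ≈ 466

466


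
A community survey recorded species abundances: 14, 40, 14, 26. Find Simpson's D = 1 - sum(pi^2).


Total N = 14 + 40 + 14 + 26 = 94
Per-species terms:
  p = 14/94 = 0.148936; p^2 = 0.148936^2 = 0.022182
  p = 40/94 = 0.425532; p^2 = 0.425532^2 = 0.181077
  p = 14/94 = 0.148936; p^2 = 0.148936^2 = 0.022182
  p = 26/94 = 0.276596; p^2 = 0.276596^2 = 0.076505
sum(p^2) = 0.022182 + 0.181077 + 0.022182 + 0.076505 = 0.301946
D = 1 - 0.301946 = 0.698054 ≈ 0.6981

0.6981


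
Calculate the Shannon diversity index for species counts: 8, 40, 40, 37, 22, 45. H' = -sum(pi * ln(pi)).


Total N = 8 + 40 + 40 + 37 + 22 + 45 = 192
Per-species terms:
  p = 8/192 = 0.041667; ln(p) = -3.178046; p*ln(p) = 0.041667 * (-3.178046) = -0.132420
  p = 40/192 = 0.208333; ln(p) = -1.568618; p*ln(p) = 0.208333 * (-1.568618) = -0.326795
  p = 40/192 = 0.208333; ln(p) = -1.568618; p*ln(p) = 0.208333 * (-1.568618) = -0.326795
  p = 37/192 = 0.192708; ln(p) = -1.646579; p*ln(p) = 0.192708 * (-1.646579) = -0.317309
  p = 22/192 = 0.114583; ln(p) = -2.166456; p*ln(p) = 0.114583 * (-2.166456) = -0.248239
  p = 45/192 = 0.234375; ln(p) = -1.450833; p*ln(p) = 0.234375 * (-1.450833) = -0.340039
sum(p*ln(p)) = (-0.132420) + (-0.326795) + (-0.326795) + (-0.317309) + (-0.248239) + (-0.340039) = -1.691597
H' = -(-1.691597) = 1.691597 ≈ 1.6916

1.6916


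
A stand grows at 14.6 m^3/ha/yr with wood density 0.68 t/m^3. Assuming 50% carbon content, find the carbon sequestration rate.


C = 14.6 * 0.68 * 0.5 = 4.964 ≈ 4.96 t C/ha/yr

4.96 t C/ha/yr


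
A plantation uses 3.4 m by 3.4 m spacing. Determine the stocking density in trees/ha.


N = 10000 / 3.4^2 = 10000 / 11.56 = 865.052 ≈ 865 trees/ha

865 trees/ha


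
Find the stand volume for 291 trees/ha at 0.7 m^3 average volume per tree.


V_stand = 291 * 0.7 = 203.7 m^3/ha

203.7 m^3/ha


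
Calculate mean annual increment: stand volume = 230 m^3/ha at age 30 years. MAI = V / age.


MAI = 230 / 30 = 7.6667 ≈ 7.67 m^3/ha/yr

7.67 m^3/ha/yr


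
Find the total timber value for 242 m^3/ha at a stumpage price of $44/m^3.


Value = 242 * 44 = $10648/ha

$10648/ha


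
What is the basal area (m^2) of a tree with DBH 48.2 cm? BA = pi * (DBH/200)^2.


D/200 = 48.2/200 = 0.241 m
(D/200)^2 = 0.241^2 = 0.058081
BA = 3.141593 * 0.058081 = 0.182467 ≈ 0.1825 m^2

0.1825 m^2


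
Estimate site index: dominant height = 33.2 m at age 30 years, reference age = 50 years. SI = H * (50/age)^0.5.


50/30 = 1.66667
(1.66667)^0.5 = 1.29100
SI = 33.2 * 1.29100 = 42.8612 ≈ 42.9 m

42.9 m


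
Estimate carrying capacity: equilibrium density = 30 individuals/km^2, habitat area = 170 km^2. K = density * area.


K = 30 * 170 = 5100 individuals

5100 individuals


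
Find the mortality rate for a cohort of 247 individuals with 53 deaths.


Mortality rate = 53 / 247 = 0.214575 ≈ 0.2146

0.2146


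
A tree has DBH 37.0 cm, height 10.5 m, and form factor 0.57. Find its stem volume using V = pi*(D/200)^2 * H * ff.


(D/200)^2 = (37.0/200)^2 = 0.185^2 = 0.034225
BA = 3.141593 * 0.034225 = 0.107521 m^2
V = 0.107521 * 10.5 * 0.57 = 0.643513 ≈ 0.644 m^3

0.644 m^3


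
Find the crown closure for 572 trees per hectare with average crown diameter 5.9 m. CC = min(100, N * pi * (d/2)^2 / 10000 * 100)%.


(d/2)^2 = (5.9/2)^2 = 2.95^2 = 8.7025
Crown area = 3.141593 * 8.7025 = 27.3397 m^2
N * area / 10000 * 100 = 572 * 27.3397 / 10000 * 100 = 156.383
CC = min(100, 156.383) = 100%

100%


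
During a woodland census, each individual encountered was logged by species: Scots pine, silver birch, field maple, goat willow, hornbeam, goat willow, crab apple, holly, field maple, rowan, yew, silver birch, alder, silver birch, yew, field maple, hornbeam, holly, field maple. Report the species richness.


Total individuals logged = 19
Distinct species (count of individuals): Scots pine (1), silver birch (3), field maple (4), goat willow (2), hornbeam (2), crab apple (1), holly (2), rowan (1), yew (2), alder (1)
Species richness = number of distinct species = 10

10


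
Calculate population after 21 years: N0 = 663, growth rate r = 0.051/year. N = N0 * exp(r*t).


r*t = 0.051 * 21 = 1.071
exp(1.071) = 2.91830
N = 663 * 2.91830 = 1934.83 ≈ 1935

1935


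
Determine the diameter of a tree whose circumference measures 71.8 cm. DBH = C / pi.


DBH = C / pi = 71.8 / 3.141593 = 22.8546 ≈ 22.85 cm

22.85 cm


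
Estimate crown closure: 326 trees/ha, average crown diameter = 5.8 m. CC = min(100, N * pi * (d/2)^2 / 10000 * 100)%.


(d/2)^2 = (5.8/2)^2 = 2.9^2 = 8.41
Crown area = 3.141593 * 8.41 = 26.4208 m^2
N * area / 10000 * 100 = 326 * 26.4208 / 10000 * 100 = 86.1318
CC = min(100, 86.1318) = 86.1318 ≈ 86.1%

86.1%


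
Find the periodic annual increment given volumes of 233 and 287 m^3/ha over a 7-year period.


PAI = (V2 - V1) / period = (287 - 233) / 7 = 54 / 7 = 7.7143 ≈ 7.71 m^3/ha/yr

7.71 m^3/ha/yr


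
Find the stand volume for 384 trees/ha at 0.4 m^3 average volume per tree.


V_stand = 384 * 0.4 = 153.6 m^3/ha

153.6 m^3/ha


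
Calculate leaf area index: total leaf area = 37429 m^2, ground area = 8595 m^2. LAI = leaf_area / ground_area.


LAI = 37429 / 8595 = 4.3547 ≈ 4.35

4.35


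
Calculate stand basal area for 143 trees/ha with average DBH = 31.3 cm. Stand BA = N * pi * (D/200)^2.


(D/200)^2 = (31.3/200)^2 = 0.1565^2 = 0.02449225
Individual BA = 3.141593 * 0.02449225 = 0.0769447 m^2
Stand BA = 143 * 0.0769447 = 11.0031 ≈ 11.00 m^2/ha

11.00 m^2/ha


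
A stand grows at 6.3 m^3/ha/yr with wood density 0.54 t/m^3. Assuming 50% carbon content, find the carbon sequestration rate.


C = 6.3 * 0.54 * 0.5 = 1.701 ≈ 1.70 t C/ha/yr

1.70 t C/ha/yr


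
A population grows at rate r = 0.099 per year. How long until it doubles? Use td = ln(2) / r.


td = ln(2) / 0.099 = 0.693147 / 0.099 = 7.00148 ≈ 7.0 years

7.0 years


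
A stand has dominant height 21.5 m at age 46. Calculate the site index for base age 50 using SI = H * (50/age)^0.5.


50/46 = 1.08696
(1.08696)^0.5 = 1.04257
SI = 21.5 * 1.04257 = 22.4153 ≈ 22.4 m

22.4 m


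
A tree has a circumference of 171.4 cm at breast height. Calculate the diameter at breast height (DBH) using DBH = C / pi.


DBH = C / pi = 171.4 / 3.141593 = 54.5583 ≈ 54.56 cm

54.56 cm


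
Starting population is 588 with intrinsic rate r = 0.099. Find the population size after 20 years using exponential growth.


r*t = 0.099 * 20 = 1.98
exp(1.98) = 7.24274
N = 588 * 7.24274 = 4258.73 ≈ 4259

4259


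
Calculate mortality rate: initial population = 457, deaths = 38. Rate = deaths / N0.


Mortality rate = 38 / 457 = 0.083151 ≈ 0.0832

0.0832


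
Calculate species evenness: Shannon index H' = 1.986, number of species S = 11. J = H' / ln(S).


ln(11) = 2.39790
J = H' / ln(S) = 1.986 / 2.39790 = 0.828225 ≈ 0.8282

0.8282


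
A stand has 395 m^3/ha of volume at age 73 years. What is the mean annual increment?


MAI = 395 / 73 = 5.4110 ≈ 5.41 m^3/ha/yr

5.41 m^3/ha/yr


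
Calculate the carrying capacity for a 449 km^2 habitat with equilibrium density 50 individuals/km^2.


K = 50 * 449 = 22450 individuals

22450 individuals


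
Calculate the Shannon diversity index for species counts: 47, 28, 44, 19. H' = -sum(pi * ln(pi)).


Total N = 47 + 28 + 44 + 19 = 138
Per-species terms:
  p = 47/138 = 0.340580; ln(p) = -1.077105; p*ln(p) = 0.340580 * (-1.077105) = -0.366840
  p = 28/138 = 0.202899; ln(p) = -1.595047; p*ln(p) = 0.202899 * (-1.595047) = -0.323633
  p = 44/138 = 0.318841; ln(p) = -1.143063; p*ln(p) = 0.318841 * (-1.143063) = -0.364455
  p = 19/138 = 0.137681; ln(p) = -1.982816; p*ln(p) = 0.137681 * (-1.982816) = -0.272996
sum(p*ln(p)) = (-0.366840) + (-0.323633) + (-0.364455) + (-0.272996) = -1.327924
H' = -(-1.327924) = 1.327924 ≈ 1.3279

1.3279


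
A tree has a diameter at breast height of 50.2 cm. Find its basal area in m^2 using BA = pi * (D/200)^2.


D/200 = 50.2/200 = 0.251 m
(D/200)^2 = 0.251^2 = 0.063001
BA = 3.141593 * 0.063001 = 0.197924 ≈ 0.1979 m^2

0.1979 m^2


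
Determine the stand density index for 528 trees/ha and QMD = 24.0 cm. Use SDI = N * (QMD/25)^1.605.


QMD/25 = 24.0/25 = 0.96
(0.96)^1.605 = exp(1.605 * ln(0.96)) = exp(1.605 * (-0.0408220)) = exp(-0.0655193) = 0.936581
SDI = 528 * 0.936581 = 494.515 ≈ 495

495
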